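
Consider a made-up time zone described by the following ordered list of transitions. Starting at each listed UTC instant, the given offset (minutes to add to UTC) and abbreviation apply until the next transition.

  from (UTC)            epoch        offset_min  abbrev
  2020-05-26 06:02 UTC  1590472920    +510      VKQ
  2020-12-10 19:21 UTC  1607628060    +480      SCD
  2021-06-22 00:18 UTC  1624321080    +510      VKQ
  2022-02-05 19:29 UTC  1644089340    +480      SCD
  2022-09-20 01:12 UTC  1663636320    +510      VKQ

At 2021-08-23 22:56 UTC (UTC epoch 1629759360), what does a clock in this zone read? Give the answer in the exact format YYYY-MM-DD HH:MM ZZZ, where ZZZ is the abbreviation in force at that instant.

2021-08-24 07:26 VKQ

Query: 2021-08-23 22:56 UTC
Rule 3/5 (VKQ, +08:30): 2021-06-22 00:18 UTC ≤ query < 2022-02-05 19:29 UTC
22·60 + 56 + 510 = 1886 min
1886 = 1·1440 + 446; 446 = 7·60 + 26 → 07:26, 2021-08-23 + 1 day = 2021-08-24
→ 2021-08-24 07:26 VKQ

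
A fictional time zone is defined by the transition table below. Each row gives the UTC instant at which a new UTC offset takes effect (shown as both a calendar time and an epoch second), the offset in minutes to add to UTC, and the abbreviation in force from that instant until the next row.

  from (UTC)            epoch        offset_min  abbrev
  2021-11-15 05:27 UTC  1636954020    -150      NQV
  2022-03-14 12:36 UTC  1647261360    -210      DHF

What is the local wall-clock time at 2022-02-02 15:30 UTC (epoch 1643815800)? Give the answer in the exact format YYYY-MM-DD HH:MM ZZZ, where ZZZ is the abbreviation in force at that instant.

2022-02-02 13:00 NQV

Query: 2022-02-02 15:30 UTC
Rule 1/2 (NQV, -02:30): 2021-11-15 05:27 UTC ≤ query < 2022-03-14 12:36 UTC
15·60 + 30 - 150 = 780 min
780 = 0·1440 + 780; 780 = 13·60 + 0 → 13:00, same day
→ 2022-02-02 13:00 NQV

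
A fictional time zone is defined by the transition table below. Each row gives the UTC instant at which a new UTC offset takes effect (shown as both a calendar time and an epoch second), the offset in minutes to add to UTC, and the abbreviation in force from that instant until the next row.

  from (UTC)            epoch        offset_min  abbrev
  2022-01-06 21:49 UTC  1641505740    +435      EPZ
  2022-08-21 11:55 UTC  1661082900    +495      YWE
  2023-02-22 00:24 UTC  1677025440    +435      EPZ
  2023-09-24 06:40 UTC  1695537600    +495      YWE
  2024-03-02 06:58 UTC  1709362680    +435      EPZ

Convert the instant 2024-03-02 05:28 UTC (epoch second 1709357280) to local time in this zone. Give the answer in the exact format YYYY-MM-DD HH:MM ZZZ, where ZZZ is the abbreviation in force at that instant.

Query: 2024-03-02 05:28 UTC
Rule 4/5 (YWE, +08:15): 2023-09-24 06:40 UTC ≤ query < 2024-03-02 06:58 UTC
5·60 + 28 + 495 = 823 min
823 = 0·1440 + 823; 823 = 13·60 + 43 → 13:43, same day
→ 2024-03-02 13:43 YWE

2024-03-02 13:43 YWE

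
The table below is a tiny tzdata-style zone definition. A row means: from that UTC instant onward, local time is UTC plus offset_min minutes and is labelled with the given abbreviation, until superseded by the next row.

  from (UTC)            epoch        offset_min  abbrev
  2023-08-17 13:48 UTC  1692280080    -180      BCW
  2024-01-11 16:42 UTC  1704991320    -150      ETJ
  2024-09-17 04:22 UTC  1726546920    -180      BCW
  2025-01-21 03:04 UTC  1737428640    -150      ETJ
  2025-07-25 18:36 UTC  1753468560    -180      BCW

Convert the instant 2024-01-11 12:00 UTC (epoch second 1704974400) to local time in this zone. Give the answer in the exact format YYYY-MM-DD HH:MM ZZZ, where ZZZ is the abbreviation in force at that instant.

2024-01-11 09:00 BCW

Query: 2024-01-11 12:00 UTC
Rule 1/5 (BCW, -03:00): 2023-08-17 13:48 UTC ≤ query < 2024-01-11 16:42 UTC
12·60 + 0 - 180 = 540 min
540 = 0·1440 + 540; 540 = 9·60 + 0 → 09:00, same day
→ 2024-01-11 09:00 BCW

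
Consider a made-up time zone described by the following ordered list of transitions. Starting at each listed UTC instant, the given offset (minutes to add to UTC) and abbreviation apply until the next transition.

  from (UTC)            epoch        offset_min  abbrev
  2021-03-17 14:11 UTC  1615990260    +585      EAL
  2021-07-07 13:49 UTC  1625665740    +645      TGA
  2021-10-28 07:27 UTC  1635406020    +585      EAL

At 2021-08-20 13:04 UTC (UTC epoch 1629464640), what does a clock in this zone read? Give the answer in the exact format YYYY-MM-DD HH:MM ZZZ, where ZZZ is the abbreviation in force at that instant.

Query: 2021-08-20 13:04 UTC
Rule 2/3 (TGA, +10:45): 2021-07-07 13:49 UTC ≤ query < 2021-10-28 07:27 UTC
13·60 + 4 + 645 = 1429 min
1429 = 0·1440 + 1429; 1429 = 23·60 + 49 → 23:49, same day
→ 2021-08-20 23:49 TGA

2021-08-20 23:49 TGA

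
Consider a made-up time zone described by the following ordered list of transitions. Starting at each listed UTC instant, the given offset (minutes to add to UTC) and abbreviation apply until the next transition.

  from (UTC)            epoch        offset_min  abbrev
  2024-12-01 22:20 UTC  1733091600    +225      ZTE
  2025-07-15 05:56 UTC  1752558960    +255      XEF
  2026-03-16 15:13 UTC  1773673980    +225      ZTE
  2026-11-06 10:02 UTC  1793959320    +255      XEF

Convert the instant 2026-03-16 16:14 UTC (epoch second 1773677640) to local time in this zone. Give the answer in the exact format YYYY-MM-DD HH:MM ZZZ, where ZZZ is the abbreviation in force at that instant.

2026-03-16 19:59 ZTE

Query: 2026-03-16 16:14 UTC
Rule 3/4 (ZTE, +03:45): 2026-03-16 15:13 UTC ≤ query < 2026-11-06 10:02 UTC
16·60 + 14 + 225 = 1199 min
1199 = 0·1440 + 1199; 1199 = 19·60 + 59 → 19:59, same day
→ 2026-03-16 19:59 ZTE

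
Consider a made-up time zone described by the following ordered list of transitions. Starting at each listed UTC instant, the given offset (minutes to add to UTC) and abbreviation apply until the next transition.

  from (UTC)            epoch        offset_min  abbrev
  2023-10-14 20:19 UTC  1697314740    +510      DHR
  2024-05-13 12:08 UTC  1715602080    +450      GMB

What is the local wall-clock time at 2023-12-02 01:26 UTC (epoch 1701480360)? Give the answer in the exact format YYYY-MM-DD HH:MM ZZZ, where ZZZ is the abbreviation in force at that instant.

Query: 2023-12-02 01:26 UTC
Rule 1/2 (DHR, +08:30): 2023-10-14 20:19 UTC ≤ query < 2024-05-13 12:08 UTC
1·60 + 26 + 510 = 596 min
596 = 0·1440 + 596; 596 = 9·60 + 56 → 09:56, same day
→ 2023-12-02 09:56 DHR

2023-12-02 09:56 DHR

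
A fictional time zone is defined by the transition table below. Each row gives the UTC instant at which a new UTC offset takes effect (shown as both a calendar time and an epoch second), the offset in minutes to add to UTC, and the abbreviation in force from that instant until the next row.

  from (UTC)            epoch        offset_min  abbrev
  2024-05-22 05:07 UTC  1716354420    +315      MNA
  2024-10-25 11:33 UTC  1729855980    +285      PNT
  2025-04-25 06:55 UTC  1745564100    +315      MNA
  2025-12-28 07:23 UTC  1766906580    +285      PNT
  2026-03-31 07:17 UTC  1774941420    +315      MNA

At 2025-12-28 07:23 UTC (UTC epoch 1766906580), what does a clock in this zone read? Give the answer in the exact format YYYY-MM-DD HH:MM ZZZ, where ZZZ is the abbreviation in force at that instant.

Query: 2025-12-28 07:23 UTC
Rule 4/5 (PNT, +04:45): 2025-12-28 07:23 UTC ≤ query < 2026-03-31 07:17 UTC
7·60 + 23 + 285 = 728 min
728 = 0·1440 + 728; 728 = 12·60 + 8 → 12:08, same day
→ 2025-12-28 12:08 PNT

2025-12-28 12:08 PNT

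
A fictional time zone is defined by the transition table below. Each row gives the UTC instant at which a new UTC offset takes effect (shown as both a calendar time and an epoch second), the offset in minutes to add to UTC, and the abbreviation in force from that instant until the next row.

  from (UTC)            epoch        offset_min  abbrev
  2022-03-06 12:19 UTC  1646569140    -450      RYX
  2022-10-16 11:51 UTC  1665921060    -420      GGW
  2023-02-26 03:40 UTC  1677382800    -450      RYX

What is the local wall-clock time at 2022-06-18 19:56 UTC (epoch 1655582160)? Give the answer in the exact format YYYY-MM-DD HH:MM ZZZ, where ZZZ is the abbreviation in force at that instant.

2022-06-18 12:26 RYX

Query: 2022-06-18 19:56 UTC
Rule 1/3 (RYX, -07:30): 2022-03-06 12:19 UTC ≤ query < 2022-10-16 11:51 UTC
19·60 + 56 - 450 = 746 min
746 = 0·1440 + 746; 746 = 12·60 + 26 → 12:26, same day
→ 2022-06-18 12:26 RYX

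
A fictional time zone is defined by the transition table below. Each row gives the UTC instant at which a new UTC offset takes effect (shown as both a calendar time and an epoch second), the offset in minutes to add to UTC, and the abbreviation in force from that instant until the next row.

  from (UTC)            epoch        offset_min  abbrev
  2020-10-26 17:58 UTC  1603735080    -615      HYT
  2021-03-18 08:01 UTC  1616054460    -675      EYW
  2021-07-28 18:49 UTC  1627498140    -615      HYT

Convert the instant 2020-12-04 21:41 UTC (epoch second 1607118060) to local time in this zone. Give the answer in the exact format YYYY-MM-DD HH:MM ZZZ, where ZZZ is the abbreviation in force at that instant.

Query: 2020-12-04 21:41 UTC
Rule 1/3 (HYT, -10:15): 2020-10-26 17:58 UTC ≤ query < 2021-03-18 08:01 UTC
21·60 + 41 - 615 = 686 min
686 = 0·1440 + 686; 686 = 11·60 + 26 → 11:26, same day
→ 2020-12-04 11:26 HYT

2020-12-04 11:26 HYT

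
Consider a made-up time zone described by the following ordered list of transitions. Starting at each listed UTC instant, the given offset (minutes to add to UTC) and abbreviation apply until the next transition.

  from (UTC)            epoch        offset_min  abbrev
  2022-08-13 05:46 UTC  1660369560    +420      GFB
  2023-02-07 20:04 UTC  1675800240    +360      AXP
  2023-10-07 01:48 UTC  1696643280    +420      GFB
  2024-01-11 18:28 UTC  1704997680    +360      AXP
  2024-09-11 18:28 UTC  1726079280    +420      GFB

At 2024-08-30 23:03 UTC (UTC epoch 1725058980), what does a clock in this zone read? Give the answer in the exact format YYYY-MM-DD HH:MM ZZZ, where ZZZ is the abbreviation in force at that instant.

2024-08-31 05:03 AXP

Query: 2024-08-30 23:03 UTC
Rule 4/5 (AXP, +06:00): 2024-01-11 18:28 UTC ≤ query < 2024-09-11 18:28 UTC
23·60 + 3 + 360 = 1743 min
1743 = 1·1440 + 303; 303 = 5·60 + 3 → 05:03, 2024-08-30 + 1 day = 2024-08-31
→ 2024-08-31 05:03 AXP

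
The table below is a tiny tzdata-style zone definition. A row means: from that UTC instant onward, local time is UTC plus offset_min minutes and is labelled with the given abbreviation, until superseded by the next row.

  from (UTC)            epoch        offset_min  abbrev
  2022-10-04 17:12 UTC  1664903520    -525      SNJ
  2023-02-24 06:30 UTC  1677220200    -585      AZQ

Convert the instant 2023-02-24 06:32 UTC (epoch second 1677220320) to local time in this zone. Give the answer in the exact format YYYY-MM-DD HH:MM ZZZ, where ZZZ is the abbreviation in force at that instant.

Query: 2023-02-24 06:32 UTC
Rule 2/2 (AZQ, -09:45): 2023-02-24 06:30 UTC ≤ query < +∞
6·60 + 32 - 585 = -193 min
-193 = -1·1440 + 1247; 1247 = 20·60 + 47 → 20:47, 2023-02-24 - 1 day = 2023-02-23
→ 2023-02-23 20:47 AZQ

2023-02-23 20:47 AZQ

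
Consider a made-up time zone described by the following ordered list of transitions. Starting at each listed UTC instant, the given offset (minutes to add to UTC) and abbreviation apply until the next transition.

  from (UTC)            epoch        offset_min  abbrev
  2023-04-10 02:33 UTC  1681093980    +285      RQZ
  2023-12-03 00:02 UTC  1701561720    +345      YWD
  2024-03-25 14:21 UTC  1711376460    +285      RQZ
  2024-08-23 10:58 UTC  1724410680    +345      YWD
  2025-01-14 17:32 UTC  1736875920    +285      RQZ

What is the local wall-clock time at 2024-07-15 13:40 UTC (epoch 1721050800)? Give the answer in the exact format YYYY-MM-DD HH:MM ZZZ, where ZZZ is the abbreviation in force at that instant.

2024-07-15 18:25 RQZ

Query: 2024-07-15 13:40 UTC
Rule 3/5 (RQZ, +04:45): 2024-03-25 14:21 UTC ≤ query < 2024-08-23 10:58 UTC
13·60 + 40 + 285 = 1105 min
1105 = 0·1440 + 1105; 1105 = 18·60 + 25 → 18:25, same day
→ 2024-07-15 18:25 RQZ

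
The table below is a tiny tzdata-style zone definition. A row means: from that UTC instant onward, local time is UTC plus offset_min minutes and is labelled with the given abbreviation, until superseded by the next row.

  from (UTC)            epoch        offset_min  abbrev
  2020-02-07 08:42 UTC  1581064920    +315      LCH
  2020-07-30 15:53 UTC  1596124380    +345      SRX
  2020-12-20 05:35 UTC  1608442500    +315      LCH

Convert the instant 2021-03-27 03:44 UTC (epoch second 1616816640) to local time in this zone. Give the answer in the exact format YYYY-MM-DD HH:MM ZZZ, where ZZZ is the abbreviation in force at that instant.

Query: 2021-03-27 03:44 UTC
Rule 3/3 (LCH, +05:15): 2020-12-20 05:35 UTC ≤ query < +∞
3·60 + 44 + 315 = 539 min
539 = 0·1440 + 539; 539 = 8·60 + 59 → 08:59, same day
→ 2021-03-27 08:59 LCH

2021-03-27 08:59 LCH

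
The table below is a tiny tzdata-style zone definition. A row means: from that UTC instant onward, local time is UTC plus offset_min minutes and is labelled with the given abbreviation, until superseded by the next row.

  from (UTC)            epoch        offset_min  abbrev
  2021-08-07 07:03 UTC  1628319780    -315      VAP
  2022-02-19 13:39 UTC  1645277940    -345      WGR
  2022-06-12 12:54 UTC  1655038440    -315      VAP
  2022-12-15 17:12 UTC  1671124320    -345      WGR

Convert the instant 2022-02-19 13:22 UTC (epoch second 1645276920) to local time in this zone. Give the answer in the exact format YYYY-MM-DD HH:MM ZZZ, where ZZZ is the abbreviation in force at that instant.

Query: 2022-02-19 13:22 UTC
Rule 1/4 (VAP, -05:15): 2021-08-07 07:03 UTC ≤ query < 2022-02-19 13:39 UTC
13·60 + 22 - 315 = 487 min
487 = 0·1440 + 487; 487 = 8·60 + 7 → 08:07, same day
→ 2022-02-19 08:07 VAP

2022-02-19 08:07 VAP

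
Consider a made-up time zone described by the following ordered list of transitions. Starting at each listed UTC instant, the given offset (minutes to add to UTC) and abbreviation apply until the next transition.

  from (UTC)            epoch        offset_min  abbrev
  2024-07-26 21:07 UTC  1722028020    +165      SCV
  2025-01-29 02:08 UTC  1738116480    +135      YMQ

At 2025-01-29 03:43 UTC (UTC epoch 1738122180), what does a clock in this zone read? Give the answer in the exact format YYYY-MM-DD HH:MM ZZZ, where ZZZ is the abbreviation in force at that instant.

2025-01-29 05:58 YMQ

Query: 2025-01-29 03:43 UTC
Rule 2/2 (YMQ, +02:15): 2025-01-29 02:08 UTC ≤ query < +∞
3·60 + 43 + 135 = 358 min
358 = 0·1440 + 358; 358 = 5·60 + 58 → 05:58, same day
→ 2025-01-29 05:58 YMQ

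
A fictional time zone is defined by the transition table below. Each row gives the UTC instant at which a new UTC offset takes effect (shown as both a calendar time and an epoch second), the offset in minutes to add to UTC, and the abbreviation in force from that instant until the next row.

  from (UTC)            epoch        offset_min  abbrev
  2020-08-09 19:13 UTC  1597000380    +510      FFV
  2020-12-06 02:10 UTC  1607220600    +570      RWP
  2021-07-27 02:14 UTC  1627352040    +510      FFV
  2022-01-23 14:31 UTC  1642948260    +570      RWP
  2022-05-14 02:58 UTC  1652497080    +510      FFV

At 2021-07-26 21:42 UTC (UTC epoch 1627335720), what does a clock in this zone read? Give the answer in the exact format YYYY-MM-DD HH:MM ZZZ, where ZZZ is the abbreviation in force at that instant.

2021-07-27 07:12 RWP

Query: 2021-07-26 21:42 UTC
Rule 2/5 (RWP, +09:30): 2020-12-06 02:10 UTC ≤ query < 2021-07-27 02:14 UTC
21·60 + 42 + 570 = 1872 min
1872 = 1·1440 + 432; 432 = 7·60 + 12 → 07:12, 2021-07-26 + 1 day = 2021-07-27
→ 2021-07-27 07:12 RWP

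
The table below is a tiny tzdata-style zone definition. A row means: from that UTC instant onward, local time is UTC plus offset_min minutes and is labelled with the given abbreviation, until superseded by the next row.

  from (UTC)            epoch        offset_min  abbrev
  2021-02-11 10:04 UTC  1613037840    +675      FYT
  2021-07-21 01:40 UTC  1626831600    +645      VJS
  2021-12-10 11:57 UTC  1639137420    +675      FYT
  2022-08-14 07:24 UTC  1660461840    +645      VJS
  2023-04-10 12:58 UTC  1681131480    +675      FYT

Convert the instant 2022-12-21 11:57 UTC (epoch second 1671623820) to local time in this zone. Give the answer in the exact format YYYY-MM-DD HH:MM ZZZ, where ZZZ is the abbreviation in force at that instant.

Query: 2022-12-21 11:57 UTC
Rule 4/5 (VJS, +10:45): 2022-08-14 07:24 UTC ≤ query < 2023-04-10 12:58 UTC
11·60 + 57 + 645 = 1362 min
1362 = 0·1440 + 1362; 1362 = 22·60 + 42 → 22:42, same day
→ 2022-12-21 22:42 VJS

2022-12-21 22:42 VJS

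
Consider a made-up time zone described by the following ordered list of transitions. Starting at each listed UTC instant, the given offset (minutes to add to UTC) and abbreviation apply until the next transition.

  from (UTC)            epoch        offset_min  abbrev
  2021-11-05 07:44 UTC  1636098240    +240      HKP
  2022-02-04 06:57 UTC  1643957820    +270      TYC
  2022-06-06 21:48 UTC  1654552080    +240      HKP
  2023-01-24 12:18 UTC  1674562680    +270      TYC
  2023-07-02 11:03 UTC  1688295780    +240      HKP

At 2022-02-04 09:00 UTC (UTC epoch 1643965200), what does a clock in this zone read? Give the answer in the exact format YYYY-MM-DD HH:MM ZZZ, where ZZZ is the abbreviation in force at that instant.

2022-02-04 13:30 TYC

Query: 2022-02-04 09:00 UTC
Rule 2/5 (TYC, +04:30): 2022-02-04 06:57 UTC ≤ query < 2022-06-06 21:48 UTC
9·60 + 0 + 270 = 810 min
810 = 0·1440 + 810; 810 = 13·60 + 30 → 13:30, same day
→ 2022-02-04 13:30 TYC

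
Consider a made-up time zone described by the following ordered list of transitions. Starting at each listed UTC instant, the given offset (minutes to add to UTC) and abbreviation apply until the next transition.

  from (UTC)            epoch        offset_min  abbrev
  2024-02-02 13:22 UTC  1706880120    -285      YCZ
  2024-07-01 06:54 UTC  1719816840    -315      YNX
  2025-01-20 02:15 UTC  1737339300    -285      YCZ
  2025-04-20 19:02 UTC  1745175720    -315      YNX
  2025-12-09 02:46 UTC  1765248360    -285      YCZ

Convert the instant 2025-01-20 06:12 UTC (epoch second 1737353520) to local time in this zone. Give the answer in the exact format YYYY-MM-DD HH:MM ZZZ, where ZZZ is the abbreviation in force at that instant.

Query: 2025-01-20 06:12 UTC
Rule 3/5 (YCZ, -04:45): 2025-01-20 02:15 UTC ≤ query < 2025-04-20 19:02 UTC
6·60 + 12 - 285 = 87 min
87 = 0·1440 + 87; 87 = 1·60 + 27 → 01:27, same day
→ 2025-01-20 01:27 YCZ

2025-01-20 01:27 YCZ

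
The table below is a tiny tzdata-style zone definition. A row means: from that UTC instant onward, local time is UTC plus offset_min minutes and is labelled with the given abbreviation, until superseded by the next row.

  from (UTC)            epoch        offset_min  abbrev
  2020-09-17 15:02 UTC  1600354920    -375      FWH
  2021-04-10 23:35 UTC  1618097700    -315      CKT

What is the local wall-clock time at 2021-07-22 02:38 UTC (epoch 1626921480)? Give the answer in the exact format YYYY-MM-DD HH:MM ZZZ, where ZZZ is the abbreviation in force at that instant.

2021-07-21 21:23 CKT

Query: 2021-07-22 02:38 UTC
Rule 2/2 (CKT, -05:15): 2021-04-10 23:35 UTC ≤ query < +∞
2·60 + 38 - 315 = -157 min
-157 = -1·1440 + 1283; 1283 = 21·60 + 23 → 21:23, 2021-07-22 - 1 day = 2021-07-21
→ 2021-07-21 21:23 CKT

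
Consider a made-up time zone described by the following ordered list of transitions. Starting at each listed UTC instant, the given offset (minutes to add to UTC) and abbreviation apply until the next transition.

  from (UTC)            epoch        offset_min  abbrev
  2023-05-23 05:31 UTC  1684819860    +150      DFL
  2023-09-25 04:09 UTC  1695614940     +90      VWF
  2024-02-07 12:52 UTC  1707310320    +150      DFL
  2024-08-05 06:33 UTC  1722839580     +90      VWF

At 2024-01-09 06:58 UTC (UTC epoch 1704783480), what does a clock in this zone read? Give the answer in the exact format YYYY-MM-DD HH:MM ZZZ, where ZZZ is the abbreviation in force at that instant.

Query: 2024-01-09 06:58 UTC
Rule 2/4 (VWF, +01:30): 2023-09-25 04:09 UTC ≤ query < 2024-02-07 12:52 UTC
6·60 + 58 + 90 = 508 min
508 = 0·1440 + 508; 508 = 8·60 + 28 → 08:28, same day
→ 2024-01-09 08:28 VWF

2024-01-09 08:28 VWF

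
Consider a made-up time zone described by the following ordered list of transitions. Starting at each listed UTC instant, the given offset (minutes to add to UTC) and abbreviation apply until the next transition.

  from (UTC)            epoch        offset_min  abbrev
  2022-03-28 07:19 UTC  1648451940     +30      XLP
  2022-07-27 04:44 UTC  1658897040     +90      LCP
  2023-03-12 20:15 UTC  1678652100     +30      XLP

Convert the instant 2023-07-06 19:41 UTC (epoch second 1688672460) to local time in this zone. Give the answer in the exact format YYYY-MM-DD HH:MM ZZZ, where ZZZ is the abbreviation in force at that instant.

Query: 2023-07-06 19:41 UTC
Rule 3/3 (XLP, +00:30): 2023-03-12 20:15 UTC ≤ query < +∞
19·60 + 41 + 30 = 1211 min
1211 = 0·1440 + 1211; 1211 = 20·60 + 11 → 20:11, same day
→ 2023-07-06 20:11 XLP

2023-07-06 20:11 XLP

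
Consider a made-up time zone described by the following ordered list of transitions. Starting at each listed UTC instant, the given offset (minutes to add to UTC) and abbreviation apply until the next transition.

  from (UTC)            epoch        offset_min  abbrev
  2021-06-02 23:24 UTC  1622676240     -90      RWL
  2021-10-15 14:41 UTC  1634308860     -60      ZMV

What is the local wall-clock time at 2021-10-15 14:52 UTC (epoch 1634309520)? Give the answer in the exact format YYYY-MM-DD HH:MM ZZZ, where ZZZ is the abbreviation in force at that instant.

2021-10-15 13:52 ZMV

Query: 2021-10-15 14:52 UTC
Rule 2/2 (ZMV, -01:00): 2021-10-15 14:41 UTC ≤ query < +∞
14·60 + 52 - 60 = 832 min
832 = 0·1440 + 832; 832 = 13·60 + 52 → 13:52, same day
→ 2021-10-15 13:52 ZMV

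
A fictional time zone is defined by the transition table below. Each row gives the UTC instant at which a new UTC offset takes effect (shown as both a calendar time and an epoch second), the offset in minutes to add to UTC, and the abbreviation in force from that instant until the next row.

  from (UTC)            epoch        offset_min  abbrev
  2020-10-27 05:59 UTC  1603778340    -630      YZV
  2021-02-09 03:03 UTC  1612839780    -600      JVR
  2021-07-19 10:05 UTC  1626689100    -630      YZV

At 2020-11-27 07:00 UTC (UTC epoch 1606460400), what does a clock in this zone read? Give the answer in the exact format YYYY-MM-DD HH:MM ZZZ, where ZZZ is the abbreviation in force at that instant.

Query: 2020-11-27 07:00 UTC
Rule 1/3 (YZV, -10:30): 2020-10-27 05:59 UTC ≤ query < 2021-02-09 03:03 UTC
7·60 + 0 - 630 = -210 min
-210 = -1·1440 + 1230; 1230 = 20·60 + 30 → 20:30, 2020-11-27 - 1 day = 2020-11-26
→ 2020-11-26 20:30 YZV

2020-11-26 20:30 YZV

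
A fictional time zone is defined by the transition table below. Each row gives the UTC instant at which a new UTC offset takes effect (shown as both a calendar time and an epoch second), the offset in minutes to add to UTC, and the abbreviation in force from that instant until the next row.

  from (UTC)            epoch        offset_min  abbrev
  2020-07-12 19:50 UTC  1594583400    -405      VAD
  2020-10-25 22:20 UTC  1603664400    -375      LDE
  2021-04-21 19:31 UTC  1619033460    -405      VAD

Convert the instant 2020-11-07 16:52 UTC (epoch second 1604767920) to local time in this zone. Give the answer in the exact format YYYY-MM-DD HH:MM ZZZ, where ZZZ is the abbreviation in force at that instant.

Query: 2020-11-07 16:52 UTC
Rule 2/3 (LDE, -06:15): 2020-10-25 22:20 UTC ≤ query < 2021-04-21 19:31 UTC
16·60 + 52 - 375 = 637 min
637 = 0·1440 + 637; 637 = 10·60 + 37 → 10:37, same day
→ 2020-11-07 10:37 LDE

2020-11-07 10:37 LDE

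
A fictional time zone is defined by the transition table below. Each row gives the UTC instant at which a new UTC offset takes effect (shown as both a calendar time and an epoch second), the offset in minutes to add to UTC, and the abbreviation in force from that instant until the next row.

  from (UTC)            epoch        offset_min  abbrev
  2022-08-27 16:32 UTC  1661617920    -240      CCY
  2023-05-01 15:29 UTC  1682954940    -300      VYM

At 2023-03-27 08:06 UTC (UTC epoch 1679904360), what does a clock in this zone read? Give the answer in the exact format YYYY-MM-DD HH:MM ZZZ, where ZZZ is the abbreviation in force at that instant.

Query: 2023-03-27 08:06 UTC
Rule 1/2 (CCY, -04:00): 2022-08-27 16:32 UTC ≤ query < 2023-05-01 15:29 UTC
8·60 + 6 - 240 = 246 min
246 = 0·1440 + 246; 246 = 4·60 + 6 → 04:06, same day
→ 2023-03-27 04:06 CCY

2023-03-27 04:06 CCY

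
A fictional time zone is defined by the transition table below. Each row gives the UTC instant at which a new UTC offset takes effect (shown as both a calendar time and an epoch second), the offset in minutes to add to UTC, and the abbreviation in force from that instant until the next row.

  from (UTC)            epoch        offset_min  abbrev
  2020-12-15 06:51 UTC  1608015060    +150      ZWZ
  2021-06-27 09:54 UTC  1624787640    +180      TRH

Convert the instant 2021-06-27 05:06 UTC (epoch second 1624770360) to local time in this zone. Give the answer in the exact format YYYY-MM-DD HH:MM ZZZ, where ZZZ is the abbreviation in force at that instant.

Query: 2021-06-27 05:06 UTC
Rule 1/2 (ZWZ, +02:30): 2020-12-15 06:51 UTC ≤ query < 2021-06-27 09:54 UTC
5·60 + 6 + 150 = 456 min
456 = 0·1440 + 456; 456 = 7·60 + 36 → 07:36, same day
→ 2021-06-27 07:36 ZWZ

2021-06-27 07:36 ZWZ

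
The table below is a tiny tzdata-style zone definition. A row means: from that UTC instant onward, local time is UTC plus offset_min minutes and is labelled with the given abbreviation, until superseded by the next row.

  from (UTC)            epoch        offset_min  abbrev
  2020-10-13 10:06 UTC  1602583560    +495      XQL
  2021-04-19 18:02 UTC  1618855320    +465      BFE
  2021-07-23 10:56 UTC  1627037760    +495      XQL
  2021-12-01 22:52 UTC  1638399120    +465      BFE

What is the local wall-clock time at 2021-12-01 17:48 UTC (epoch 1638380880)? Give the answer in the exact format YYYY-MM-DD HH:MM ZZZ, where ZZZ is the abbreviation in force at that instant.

Query: 2021-12-01 17:48 UTC
Rule 3/4 (XQL, +08:15): 2021-07-23 10:56 UTC ≤ query < 2021-12-01 22:52 UTC
17·60 + 48 + 495 = 1563 min
1563 = 1·1440 + 123; 123 = 2·60 + 3 → 02:03, 2021-12-01 + 1 day = 2021-12-02
→ 2021-12-02 02:03 XQL

2021-12-02 02:03 XQL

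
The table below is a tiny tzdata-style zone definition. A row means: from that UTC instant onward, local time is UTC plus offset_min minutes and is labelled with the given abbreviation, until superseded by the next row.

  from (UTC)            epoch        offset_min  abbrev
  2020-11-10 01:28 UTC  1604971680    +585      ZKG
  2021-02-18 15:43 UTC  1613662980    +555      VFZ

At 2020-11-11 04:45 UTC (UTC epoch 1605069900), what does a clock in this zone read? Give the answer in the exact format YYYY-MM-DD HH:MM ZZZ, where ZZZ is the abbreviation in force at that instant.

Query: 2020-11-11 04:45 UTC
Rule 1/2 (ZKG, +09:45): 2020-11-10 01:28 UTC ≤ query < 2021-02-18 15:43 UTC
4·60 + 45 + 585 = 870 min
870 = 0·1440 + 870; 870 = 14·60 + 30 → 14:30, same day
→ 2020-11-11 14:30 ZKG

2020-11-11 14:30 ZKG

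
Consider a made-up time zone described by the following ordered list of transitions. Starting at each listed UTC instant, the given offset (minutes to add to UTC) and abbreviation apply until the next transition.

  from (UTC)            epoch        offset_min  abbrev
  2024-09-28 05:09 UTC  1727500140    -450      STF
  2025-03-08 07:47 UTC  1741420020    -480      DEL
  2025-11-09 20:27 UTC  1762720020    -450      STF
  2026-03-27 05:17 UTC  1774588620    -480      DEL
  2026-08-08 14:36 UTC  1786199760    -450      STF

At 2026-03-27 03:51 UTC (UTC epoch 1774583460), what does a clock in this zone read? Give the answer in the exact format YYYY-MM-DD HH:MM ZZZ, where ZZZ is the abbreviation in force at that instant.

Query: 2026-03-27 03:51 UTC
Rule 3/5 (STF, -07:30): 2025-11-09 20:27 UTC ≤ query < 2026-03-27 05:17 UTC
3·60 + 51 - 450 = -219 min
-219 = -1·1440 + 1221; 1221 = 20·60 + 21 → 20:21, 2026-03-27 - 1 day = 2026-03-26
→ 2026-03-26 20:21 STF

2026-03-26 20:21 STF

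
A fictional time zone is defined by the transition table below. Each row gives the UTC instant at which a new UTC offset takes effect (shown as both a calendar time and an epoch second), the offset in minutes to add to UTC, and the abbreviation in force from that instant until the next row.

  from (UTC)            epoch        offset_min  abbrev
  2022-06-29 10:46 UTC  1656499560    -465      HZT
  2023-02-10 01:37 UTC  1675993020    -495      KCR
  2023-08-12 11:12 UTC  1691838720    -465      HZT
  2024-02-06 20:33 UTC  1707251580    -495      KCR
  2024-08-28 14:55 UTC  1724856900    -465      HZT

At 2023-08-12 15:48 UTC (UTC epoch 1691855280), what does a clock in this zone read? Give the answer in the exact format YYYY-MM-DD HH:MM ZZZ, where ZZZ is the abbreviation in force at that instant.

Query: 2023-08-12 15:48 UTC
Rule 3/5 (HZT, -07:45): 2023-08-12 11:12 UTC ≤ query < 2024-02-06 20:33 UTC
15·60 + 48 - 465 = 483 min
483 = 0·1440 + 483; 483 = 8·60 + 3 → 08:03, same day
→ 2023-08-12 08:03 HZT

2023-08-12 08:03 HZT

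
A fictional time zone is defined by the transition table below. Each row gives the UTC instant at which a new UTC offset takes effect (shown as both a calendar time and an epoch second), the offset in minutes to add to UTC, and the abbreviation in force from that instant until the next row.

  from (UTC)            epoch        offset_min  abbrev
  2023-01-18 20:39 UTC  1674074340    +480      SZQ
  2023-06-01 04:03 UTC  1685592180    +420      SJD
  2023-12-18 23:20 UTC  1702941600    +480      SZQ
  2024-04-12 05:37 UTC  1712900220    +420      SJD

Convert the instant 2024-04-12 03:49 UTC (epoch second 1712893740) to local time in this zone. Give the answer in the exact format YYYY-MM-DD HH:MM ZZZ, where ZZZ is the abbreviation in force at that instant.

Query: 2024-04-12 03:49 UTC
Rule 3/4 (SZQ, +08:00): 2023-12-18 23:20 UTC ≤ query < 2024-04-12 05:37 UTC
3·60 + 49 + 480 = 709 min
709 = 0·1440 + 709; 709 = 11·60 + 49 → 11:49, same day
→ 2024-04-12 11:49 SZQ

2024-04-12 11:49 SZQ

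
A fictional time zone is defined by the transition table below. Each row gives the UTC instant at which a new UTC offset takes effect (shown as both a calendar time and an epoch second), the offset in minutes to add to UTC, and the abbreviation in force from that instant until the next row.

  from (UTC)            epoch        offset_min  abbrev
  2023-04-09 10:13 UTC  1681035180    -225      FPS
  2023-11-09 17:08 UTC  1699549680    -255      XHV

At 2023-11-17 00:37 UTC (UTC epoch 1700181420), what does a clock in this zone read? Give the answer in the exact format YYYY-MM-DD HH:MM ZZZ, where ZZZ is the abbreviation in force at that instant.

2023-11-16 20:22 XHV

Query: 2023-11-17 00:37 UTC
Rule 2/2 (XHV, -04:15): 2023-11-09 17:08 UTC ≤ query < +∞
0·60 + 37 - 255 = -218 min
-218 = -1·1440 + 1222; 1222 = 20·60 + 22 → 20:22, 2023-11-17 - 1 day = 2023-11-16
→ 2023-11-16 20:22 XHV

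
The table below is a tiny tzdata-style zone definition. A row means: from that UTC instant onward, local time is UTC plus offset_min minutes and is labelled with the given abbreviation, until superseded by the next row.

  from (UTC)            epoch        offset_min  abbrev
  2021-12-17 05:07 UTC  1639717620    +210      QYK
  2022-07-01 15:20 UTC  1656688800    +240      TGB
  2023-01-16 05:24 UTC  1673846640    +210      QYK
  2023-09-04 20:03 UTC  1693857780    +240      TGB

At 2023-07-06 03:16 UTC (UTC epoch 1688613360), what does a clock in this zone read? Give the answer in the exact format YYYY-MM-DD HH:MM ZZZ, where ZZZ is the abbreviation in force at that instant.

2023-07-06 06:46 QYK

Query: 2023-07-06 03:16 UTC
Rule 3/4 (QYK, +03:30): 2023-01-16 05:24 UTC ≤ query < 2023-09-04 20:03 UTC
3·60 + 16 + 210 = 406 min
406 = 0·1440 + 406; 406 = 6·60 + 46 → 06:46, same day
→ 2023-07-06 06:46 QYK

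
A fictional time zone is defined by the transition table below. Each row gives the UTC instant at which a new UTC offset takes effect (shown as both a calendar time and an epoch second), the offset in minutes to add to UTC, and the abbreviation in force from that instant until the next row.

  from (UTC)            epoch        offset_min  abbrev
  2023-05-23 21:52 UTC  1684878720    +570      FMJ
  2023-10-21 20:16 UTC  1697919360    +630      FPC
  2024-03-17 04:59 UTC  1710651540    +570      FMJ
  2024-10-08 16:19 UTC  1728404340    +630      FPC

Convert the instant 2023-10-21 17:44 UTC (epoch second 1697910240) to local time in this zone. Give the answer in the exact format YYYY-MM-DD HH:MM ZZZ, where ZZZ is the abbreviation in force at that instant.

2023-10-22 03:14 FMJ

Query: 2023-10-21 17:44 UTC
Rule 1/4 (FMJ, +09:30): 2023-05-23 21:52 UTC ≤ query < 2023-10-21 20:16 UTC
17·60 + 44 + 570 = 1634 min
1634 = 1·1440 + 194; 194 = 3·60 + 14 → 03:14, 2023-10-21 + 1 day = 2023-10-22
→ 2023-10-22 03:14 FMJ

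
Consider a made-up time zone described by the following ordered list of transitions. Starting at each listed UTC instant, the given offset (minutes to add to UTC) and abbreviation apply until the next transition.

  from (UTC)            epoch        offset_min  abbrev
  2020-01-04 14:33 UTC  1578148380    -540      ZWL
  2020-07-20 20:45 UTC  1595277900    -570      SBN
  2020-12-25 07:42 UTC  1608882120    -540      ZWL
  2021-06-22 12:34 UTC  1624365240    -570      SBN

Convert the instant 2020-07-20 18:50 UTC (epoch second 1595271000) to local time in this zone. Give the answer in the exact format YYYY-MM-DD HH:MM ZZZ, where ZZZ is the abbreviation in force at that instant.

2020-07-20 09:50 ZWL

Query: 2020-07-20 18:50 UTC
Rule 1/4 (ZWL, -09:00): 2020-01-04 14:33 UTC ≤ query < 2020-07-20 20:45 UTC
18·60 + 50 - 540 = 590 min
590 = 0·1440 + 590; 590 = 9·60 + 50 → 09:50, same day
→ 2020-07-20 09:50 ZWL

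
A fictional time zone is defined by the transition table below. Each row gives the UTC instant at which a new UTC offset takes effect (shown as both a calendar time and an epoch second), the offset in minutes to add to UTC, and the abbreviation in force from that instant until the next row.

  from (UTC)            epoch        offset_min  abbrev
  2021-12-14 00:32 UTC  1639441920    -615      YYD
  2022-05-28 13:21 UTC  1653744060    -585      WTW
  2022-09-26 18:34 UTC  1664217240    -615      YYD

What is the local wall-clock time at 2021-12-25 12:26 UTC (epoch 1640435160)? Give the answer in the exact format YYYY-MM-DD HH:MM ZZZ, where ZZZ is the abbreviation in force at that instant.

2021-12-25 02:11 YYD

Query: 2021-12-25 12:26 UTC
Rule 1/3 (YYD, -10:15): 2021-12-14 00:32 UTC ≤ query < 2022-05-28 13:21 UTC
12·60 + 26 - 615 = 131 min
131 = 0·1440 + 131; 131 = 2·60 + 11 → 02:11, same day
→ 2021-12-25 02:11 YYD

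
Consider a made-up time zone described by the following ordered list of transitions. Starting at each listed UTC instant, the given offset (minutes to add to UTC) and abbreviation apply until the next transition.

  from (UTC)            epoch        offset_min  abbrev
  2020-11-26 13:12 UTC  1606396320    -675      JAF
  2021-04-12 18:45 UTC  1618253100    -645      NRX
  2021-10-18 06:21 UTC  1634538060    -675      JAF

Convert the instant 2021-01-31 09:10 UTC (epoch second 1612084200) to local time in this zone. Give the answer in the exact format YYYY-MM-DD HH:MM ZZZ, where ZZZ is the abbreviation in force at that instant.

2021-01-30 21:55 JAF

Query: 2021-01-31 09:10 UTC
Rule 1/3 (JAF, -11:15): 2020-11-26 13:12 UTC ≤ query < 2021-04-12 18:45 UTC
9·60 + 10 - 675 = -125 min
-125 = -1·1440 + 1315; 1315 = 21·60 + 55 → 21:55, 2021-01-31 - 1 day = 2021-01-30
→ 2021-01-30 21:55 JAF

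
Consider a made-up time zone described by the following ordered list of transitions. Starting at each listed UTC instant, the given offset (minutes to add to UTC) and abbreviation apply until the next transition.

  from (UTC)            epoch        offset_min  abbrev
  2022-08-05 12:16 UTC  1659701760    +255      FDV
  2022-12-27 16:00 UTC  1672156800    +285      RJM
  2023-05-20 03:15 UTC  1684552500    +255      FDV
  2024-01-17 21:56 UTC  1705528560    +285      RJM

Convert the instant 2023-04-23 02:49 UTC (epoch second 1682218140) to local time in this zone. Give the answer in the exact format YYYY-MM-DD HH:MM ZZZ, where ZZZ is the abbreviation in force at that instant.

2023-04-23 07:34 RJM

Query: 2023-04-23 02:49 UTC
Rule 2/4 (RJM, +04:45): 2022-12-27 16:00 UTC ≤ query < 2023-05-20 03:15 UTC
2·60 + 49 + 285 = 454 min
454 = 0·1440 + 454; 454 = 7·60 + 34 → 07:34, same day
→ 2023-04-23 07:34 RJM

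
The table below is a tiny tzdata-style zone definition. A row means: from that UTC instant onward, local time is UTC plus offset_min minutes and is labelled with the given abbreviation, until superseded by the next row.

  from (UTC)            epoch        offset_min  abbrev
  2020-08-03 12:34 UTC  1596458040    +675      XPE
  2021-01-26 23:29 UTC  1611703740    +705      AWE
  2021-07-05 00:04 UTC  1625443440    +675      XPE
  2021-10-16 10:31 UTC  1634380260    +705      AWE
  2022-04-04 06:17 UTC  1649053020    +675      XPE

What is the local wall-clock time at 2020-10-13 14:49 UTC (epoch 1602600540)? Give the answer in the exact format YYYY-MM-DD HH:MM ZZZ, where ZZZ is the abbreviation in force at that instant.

2020-10-14 02:04 XPE

Query: 2020-10-13 14:49 UTC
Rule 1/5 (XPE, +11:15): 2020-08-03 12:34 UTC ≤ query < 2021-01-26 23:29 UTC
14·60 + 49 + 675 = 1564 min
1564 = 1·1440 + 124; 124 = 2·60 + 4 → 02:04, 2020-10-13 + 1 day = 2020-10-14
→ 2020-10-14 02:04 XPE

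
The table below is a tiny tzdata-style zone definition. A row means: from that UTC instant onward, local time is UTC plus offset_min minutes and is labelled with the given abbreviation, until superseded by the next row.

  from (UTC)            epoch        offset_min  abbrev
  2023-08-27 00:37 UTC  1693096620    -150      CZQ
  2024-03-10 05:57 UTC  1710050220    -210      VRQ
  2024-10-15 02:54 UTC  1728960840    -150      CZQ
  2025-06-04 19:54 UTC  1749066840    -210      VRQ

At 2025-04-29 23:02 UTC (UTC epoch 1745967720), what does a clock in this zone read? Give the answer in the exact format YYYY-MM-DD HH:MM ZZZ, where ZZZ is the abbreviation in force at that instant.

2025-04-29 20:32 CZQ

Query: 2025-04-29 23:02 UTC
Rule 3/4 (CZQ, -02:30): 2024-10-15 02:54 UTC ≤ query < 2025-06-04 19:54 UTC
23·60 + 2 - 150 = 1232 min
1232 = 0·1440 + 1232; 1232 = 20·60 + 32 → 20:32, same day
→ 2025-04-29 20:32 CZQ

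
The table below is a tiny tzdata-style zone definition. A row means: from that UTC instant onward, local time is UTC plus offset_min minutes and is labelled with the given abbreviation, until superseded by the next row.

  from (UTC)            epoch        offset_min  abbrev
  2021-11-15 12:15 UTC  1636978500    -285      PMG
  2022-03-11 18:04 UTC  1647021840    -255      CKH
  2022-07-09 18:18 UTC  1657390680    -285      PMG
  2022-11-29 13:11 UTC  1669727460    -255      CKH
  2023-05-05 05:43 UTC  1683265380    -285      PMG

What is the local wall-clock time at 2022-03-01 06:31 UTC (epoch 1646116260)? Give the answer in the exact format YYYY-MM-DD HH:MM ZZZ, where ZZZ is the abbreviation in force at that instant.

2022-03-01 01:46 PMG

Query: 2022-03-01 06:31 UTC
Rule 1/5 (PMG, -04:45): 2021-11-15 12:15 UTC ≤ query < 2022-03-11 18:04 UTC
6·60 + 31 - 285 = 106 min
106 = 0·1440 + 106; 106 = 1·60 + 46 → 01:46, same day
→ 2022-03-01 01:46 PMG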